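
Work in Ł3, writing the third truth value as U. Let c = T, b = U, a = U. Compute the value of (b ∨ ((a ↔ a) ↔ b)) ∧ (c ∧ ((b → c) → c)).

a ↔ a = U ↔ U = T  [1 − |½−½|]
(a ↔ a) ↔ b = T ↔ U = U
b ∨ ((a ↔ a) ↔ b) = U ∨ U = U
b → c = U → T = T
(b → c) → c = T → T = T
c ∧ ((b → c) → c) = T ∧ T = T
(b ∨ ((a ↔ a) ↔ b)) ∧ (c ∧ ((b → c) → c)) = U ∧ T = U

U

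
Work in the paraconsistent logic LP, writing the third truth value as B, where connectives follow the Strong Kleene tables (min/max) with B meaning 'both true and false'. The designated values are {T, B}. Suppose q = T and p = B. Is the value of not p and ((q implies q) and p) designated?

Yes

not p = not B = B
q implies q = T implies T = T
(q implies q) and p = T and B = B
not p and ((q implies q) and p) = B and B = B
B ∈ {T, B}.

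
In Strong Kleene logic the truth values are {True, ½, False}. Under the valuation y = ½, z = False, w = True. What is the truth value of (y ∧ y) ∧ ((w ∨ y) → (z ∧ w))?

False

y ∧ y = ½ ∧ ½ = ½
w ∨ y = True ∨ ½ = True
z ∧ w = False ∧ True = False
(w ∨ y) → (z ∧ w) = True → False = False
(y ∧ y) ∧ ((w ∨ y) → (z ∧ w)) = ½ ∧ False = False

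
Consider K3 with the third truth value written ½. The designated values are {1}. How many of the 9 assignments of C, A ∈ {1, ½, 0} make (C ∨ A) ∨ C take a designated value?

5

Of the 9 assignments, 5 give a value in {1}.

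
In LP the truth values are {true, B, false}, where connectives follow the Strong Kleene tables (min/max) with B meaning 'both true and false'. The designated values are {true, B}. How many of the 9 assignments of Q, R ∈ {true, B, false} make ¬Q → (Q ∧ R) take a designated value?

Of the 9 assignments, 6 give a value in {true, B}.

6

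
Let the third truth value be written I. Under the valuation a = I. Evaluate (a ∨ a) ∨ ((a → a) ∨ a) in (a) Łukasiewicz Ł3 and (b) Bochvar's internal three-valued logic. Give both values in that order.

In Łukasiewicz Ł3: a ∨ a = I ∨ I = I
a → a = I → I = True  [min(1, 1−½+½)]
(a → a) ∨ a = True ∨ I = True
(a ∨ a) ∨ ((a → a) ∨ a) = I ∨ True = True
In Bochvar's internal three-valued logic: a ∨ a = I ∨ I = I
a → a = I → I = I  [any arg is the third value ⇒ result is the third value]
(a → a) ∨ a = I ∨ I = I
(a ∨ a) ∨ ((a → a) ∨ a) = I ∨ I = I
They differ because Łukasiewicz Ł3 and Bochvar's internal three-valued logic treat I differently under the binary connectives.

True; I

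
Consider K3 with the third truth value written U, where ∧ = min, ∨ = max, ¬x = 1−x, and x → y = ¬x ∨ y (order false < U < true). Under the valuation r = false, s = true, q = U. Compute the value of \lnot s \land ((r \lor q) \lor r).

false

\lnot s = \lnot true = false
r \lor q = false \lor U = U
(r \lor q) \lor r = U \lor false = U
\lnot s \land ((r \lor q) \lor r) = false \land U = false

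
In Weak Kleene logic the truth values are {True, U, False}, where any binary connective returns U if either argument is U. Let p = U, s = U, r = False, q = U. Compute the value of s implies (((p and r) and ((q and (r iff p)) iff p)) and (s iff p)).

p and r = U and False = U
r iff p = False iff U = U
q and (r iff p) = U and U = U
(q and (r iff p)) iff p = U iff U = U
(p and r) and ((q and (r iff p)) iff p) = U and U = U
s iff p = U iff U = U
((p and r) and ((q and (r iff p)) iff p)) and (s iff p) = U and U = U
s implies (((p and r) and ((q and (r iff p)) iff p)) and (s iff p)) = U implies U = U  [any arg is the third value ⇒ result is the third value]

U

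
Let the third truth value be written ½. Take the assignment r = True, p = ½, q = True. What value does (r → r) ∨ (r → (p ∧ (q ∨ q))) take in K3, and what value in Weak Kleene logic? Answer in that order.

True; ½

In K3: r → r = True → True = True
q ∨ q = True ∨ True = True
p ∧ (q ∨ q) = ½ ∧ True = ½
r → (p ∧ (q ∨ q)) = True → ½ = ½  [¬True ∨ ½]
(r → r) ∨ (r → (p ∧ (q ∨ q))) = True ∨ ½ = True
In Weak Kleene logic: r → r = True → True = True
q ∨ q = True ∨ True = True
p ∧ (q ∨ q) = ½ ∧ True = ½
r → (p ∧ (q ∨ q)) = True → ½ = ½
(r → r) ∨ (r → (p ∧ (q ∨ q))) = True ∨ ½ = ½
They differ because K3 and Weak Kleene logic treat ½ differently under the binary connectives.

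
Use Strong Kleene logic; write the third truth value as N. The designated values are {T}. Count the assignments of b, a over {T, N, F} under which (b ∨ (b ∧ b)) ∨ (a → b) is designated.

Of the 9 assignments, 5 give a value in {T}.

5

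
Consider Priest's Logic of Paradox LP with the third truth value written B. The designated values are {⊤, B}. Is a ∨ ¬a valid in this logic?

Yes

Every assignment of a over {⊤, B, ⊥} gives a value in {⊤, B}.
In particular, with a=B: a ∨ ¬a = B.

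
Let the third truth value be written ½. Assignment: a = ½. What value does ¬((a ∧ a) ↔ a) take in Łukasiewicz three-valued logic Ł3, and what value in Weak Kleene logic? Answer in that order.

In Łukasiewicz three-valued logic Ł3: a ∧ a = ½ ∧ ½ = ½
(a ∧ a) ↔ a = ½ ↔ ½ = True
¬((a ∧ a) ↔ a) = ¬True = False
In Weak Kleene logic: a ∧ a = ½ ∧ ½ = ½
(a ∧ a) ↔ a = ½ ↔ ½ = ½
¬((a ∧ a) ↔ a) = ¬½ = ½
They differ because Łukasiewicz three-valued logic Ł3 and Weak Kleene logic treat ½ differently under the binary connectives.

False; ½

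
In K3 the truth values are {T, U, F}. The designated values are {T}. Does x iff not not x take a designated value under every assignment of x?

No

Countermodel: x=U gives U, which is not designated.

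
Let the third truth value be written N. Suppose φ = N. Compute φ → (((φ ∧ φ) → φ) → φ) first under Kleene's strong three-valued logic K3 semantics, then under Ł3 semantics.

In Kleene's strong three-valued logic K3: φ ∧ φ = N ∧ N = N
(φ ∧ φ) → φ = N → N = N  [¬N ∨ N]
((φ ∧ φ) → φ) → φ = N → N = N
φ → (((φ ∧ φ) → φ) → φ) = N → N = N
In Ł3: φ ∧ φ = N ∧ N = N
(φ ∧ φ) → φ = N → N = True
((φ ∧ φ) → φ) → φ = True → N = N
φ → (((φ ∧ φ) → φ) → φ) = N → N = True
They differ because Kleene's strong three-valued logic K3 and Ł3 treat N differently under implication.

N; True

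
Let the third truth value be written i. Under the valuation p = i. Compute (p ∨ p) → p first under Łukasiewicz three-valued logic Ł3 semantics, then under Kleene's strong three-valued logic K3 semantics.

1; i

In Łukasiewicz three-valued logic Ł3: p ∨ p = i ∨ i = i
(p ∨ p) → p = i → i = 1
In Kleene's strong three-valued logic K3: p ∨ p = i ∨ i = i
(p ∨ p) → p = i → i = i  [¬i ∨ i]
They differ because Łukasiewicz three-valued logic Ł3 and Kleene's strong three-valued logic K3 treat i differently under implication.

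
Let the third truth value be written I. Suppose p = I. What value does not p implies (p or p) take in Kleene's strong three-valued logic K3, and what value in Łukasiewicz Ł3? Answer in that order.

In Kleene's strong three-valued logic K3: not p = not I = I
p or p = I or I = I
not p implies (p or p) = I implies I = I  [not I or I]
In Łukasiewicz Ł3: not p = not I = I
p or p = I or I = I
not p implies (p or p) = I implies I = 1
They differ because Kleene's strong three-valued logic K3 and Łukasiewicz Ł3 treat I differently under implication.

I; 1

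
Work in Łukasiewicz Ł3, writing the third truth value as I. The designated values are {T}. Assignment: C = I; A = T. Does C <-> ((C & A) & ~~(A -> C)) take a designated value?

Yes

C & A = I & T = I
A -> C = T -> I = I  [min(1, 1−1+½)]
~(A -> C) = ~I = I
~~(A -> C) = ~I = I
(C & A) & ~~(A -> C) = I & I = I
C <-> ((C & A) & ~~(A -> C)) = I <-> I = T
T ∈ {T}.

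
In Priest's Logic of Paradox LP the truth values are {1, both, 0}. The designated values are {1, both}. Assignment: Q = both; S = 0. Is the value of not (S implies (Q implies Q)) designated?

No

Q implies Q = both implies both = both
S implies (Q implies Q) = 0 implies both = 1
not (S implies (Q implies Q)) = not 1 = 0
0 ∉ {1, both}.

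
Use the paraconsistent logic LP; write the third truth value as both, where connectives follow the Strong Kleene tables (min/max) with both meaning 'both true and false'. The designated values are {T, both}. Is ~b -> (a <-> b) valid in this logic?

Countermodel: b=F, a=T gives F, which is not designated.

No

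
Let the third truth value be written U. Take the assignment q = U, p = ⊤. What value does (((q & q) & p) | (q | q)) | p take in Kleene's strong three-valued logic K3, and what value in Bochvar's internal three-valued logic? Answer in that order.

⊤; U

In Kleene's strong three-valued logic K3: q & q = U & U = U
(q & q) & p = U & ⊤ = U
q | q = U | U = U
((q & q) & p) | (q | q) = U | U = U
(((q & q) & p) | (q | q)) | p = U | ⊤ = ⊤
In Bochvar's internal three-valued logic: q & q = U & U = U
(q & q) & p = U & ⊤ = U
q | q = U | U = U
((q & q) & p) | (q | q) = U | U = U
(((q & q) & p) | (q | q)) | p = U | ⊤ = U
They differ because Kleene's strong three-valued logic K3 and Bochvar's internal three-valued logic treat U differently under the binary connectives.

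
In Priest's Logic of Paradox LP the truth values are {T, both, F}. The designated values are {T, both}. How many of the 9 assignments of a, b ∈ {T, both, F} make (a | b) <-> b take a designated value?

Of the 9 assignments, 8 give a value in {T, both}.

8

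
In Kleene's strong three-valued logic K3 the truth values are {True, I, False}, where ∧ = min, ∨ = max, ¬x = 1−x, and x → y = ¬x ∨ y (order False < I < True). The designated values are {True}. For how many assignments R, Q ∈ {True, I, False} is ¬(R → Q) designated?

Designated under: (R=True, Q=False).

1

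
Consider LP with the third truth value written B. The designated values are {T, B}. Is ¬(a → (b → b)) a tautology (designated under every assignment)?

Countermodel: a=T, b=T gives F, which is not designated.

No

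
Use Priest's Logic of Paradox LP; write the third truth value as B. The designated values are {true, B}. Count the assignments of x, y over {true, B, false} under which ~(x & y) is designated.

Of the 9 assignments, 8 give a value in {true, B}.

8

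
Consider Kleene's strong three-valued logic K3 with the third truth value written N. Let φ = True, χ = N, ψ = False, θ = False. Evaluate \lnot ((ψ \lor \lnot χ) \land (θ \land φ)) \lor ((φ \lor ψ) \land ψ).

True

\lnot χ = \lnot N = N
ψ \lor \lnot χ = False \lor N = N
θ \land φ = False \land True = False
(ψ \lor \lnot χ) \land (θ \land φ) = N \land False = False
\lnot ((ψ \lor \lnot χ) \land (θ \land φ)) = \lnot False = True
φ \lor ψ = True \lor False = True
(φ \lor ψ) \land ψ = True \land False = False
\lnot ((ψ \lor \lnot χ) \land (θ \land φ)) \lor ((φ \lor ψ) \land ψ) = True \lor False = True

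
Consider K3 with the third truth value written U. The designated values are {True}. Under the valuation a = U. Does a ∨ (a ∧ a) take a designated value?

No

a ∧ a = U ∧ U = U
a ∨ (a ∧ a) = U ∨ U = U
U ∉ {True}.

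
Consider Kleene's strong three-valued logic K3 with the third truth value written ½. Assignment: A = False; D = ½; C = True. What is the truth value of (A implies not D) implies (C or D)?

not D = not ½ = ½
A implies not D = False implies ½ = True  [not False or ½]
C or D = True or ½ = True
(A implies not D) implies (C or D) = True implies True = True

True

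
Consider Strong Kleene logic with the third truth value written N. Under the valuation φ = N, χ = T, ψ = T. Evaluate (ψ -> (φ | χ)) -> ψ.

φ | χ = N | T = T
ψ -> (φ | χ) = T -> T = T
(ψ -> (φ | χ)) -> ψ = T -> T = T

T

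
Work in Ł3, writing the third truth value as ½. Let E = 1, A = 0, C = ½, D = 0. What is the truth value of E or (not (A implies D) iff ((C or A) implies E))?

A implies D = 0 implies 0 = 1
not (A implies D) = not 1 = 0
C or A = ½ or 0 = ½
(C or A) implies E = ½ implies 1 = 1  [min(1, 1−½+1)]
not (A implies D) iff ((C or A) implies E) = 0 iff 1 = 0
E or (not (A implies D) iff ((C or A) implies E)) = 1 or 0 = 1

1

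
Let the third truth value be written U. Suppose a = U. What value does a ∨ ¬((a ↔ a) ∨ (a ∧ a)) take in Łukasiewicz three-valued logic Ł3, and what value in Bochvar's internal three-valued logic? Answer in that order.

U; U

In Łukasiewicz three-valued logic Ł3: a ↔ a = U ↔ U = true  [1 − |½−½|]
a ∧ a = U ∧ U = U
(a ↔ a) ∨ (a ∧ a) = true ∨ U = true
¬((a ↔ a) ∨ (a ∧ a)) = ¬true = false
a ∨ ¬((a ↔ a) ∨ (a ∧ a)) = U ∨ false = U
In Bochvar's internal three-valued logic: a ↔ a = U ↔ U = U
a ∧ a = U ∧ U = U
(a ↔ a) ∨ (a ∧ a) = U ∨ U = U
¬((a ↔ a) ∨ (a ∧ a)) = ¬U = U
a ∨ ¬((a ↔ a) ∨ (a ∧ a)) = U ∨ U = U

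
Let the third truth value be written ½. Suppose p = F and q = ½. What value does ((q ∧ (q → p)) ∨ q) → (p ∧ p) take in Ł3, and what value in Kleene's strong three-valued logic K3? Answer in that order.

½; ½

In Ł3: q → p = ½ → F = ½  [min(1, 1−½+0)]
q ∧ (q → p) = ½ ∧ ½ = ½
(q ∧ (q → p)) ∨ q = ½ ∨ ½ = ½
p ∧ p = F ∧ F = F
((q ∧ (q → p)) ∨ q) → (p ∧ p) = ½ → F = ½
In Kleene's strong three-valued logic K3: q → p = ½ → F = ½  [¬½ ∨ F]
q ∧ (q → p) = ½ ∧ ½ = ½
(q ∧ (q → p)) ∨ q = ½ ∨ ½ = ½
p ∧ p = F ∧ F = F
((q ∧ (q → p)) ∨ q) → (p ∧ p) = ½ → F = ½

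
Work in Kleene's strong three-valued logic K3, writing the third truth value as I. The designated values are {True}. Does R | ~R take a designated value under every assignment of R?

No

Countermodel: R=I gives I, which is not designated.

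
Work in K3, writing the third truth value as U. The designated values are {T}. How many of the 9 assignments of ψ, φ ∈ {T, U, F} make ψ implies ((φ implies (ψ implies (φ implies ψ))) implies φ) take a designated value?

5

Of the 9 assignments, 5 give a value in {T}.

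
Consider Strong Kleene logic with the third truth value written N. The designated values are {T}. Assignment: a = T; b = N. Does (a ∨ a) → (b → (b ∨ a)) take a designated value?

a ∨ a = T ∨ T = T
b ∨ a = N ∨ T = T
b → (b ∨ a) = N → T = T  [¬N ∨ T]
(a ∨ a) → (b → (b ∨ a)) = T → T = T
T ∈ {T}.

Yes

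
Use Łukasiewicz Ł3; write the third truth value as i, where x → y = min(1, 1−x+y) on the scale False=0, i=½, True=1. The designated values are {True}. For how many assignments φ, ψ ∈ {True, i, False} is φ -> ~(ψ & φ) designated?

7

Of the 9 assignments, 7 give a value in {True}.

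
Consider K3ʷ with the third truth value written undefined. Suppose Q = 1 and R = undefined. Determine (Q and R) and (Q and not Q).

undefined

Q and R = 1 and undefined = undefined
not Q = not 1 = 0
Q and not Q = 1 and 0 = 0
(Q and R) and (Q and not Q) = undefined and 0 = undefined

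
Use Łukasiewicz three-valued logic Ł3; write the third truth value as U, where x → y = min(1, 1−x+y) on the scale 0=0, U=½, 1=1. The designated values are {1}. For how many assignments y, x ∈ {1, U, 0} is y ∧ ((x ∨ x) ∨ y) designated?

Designated under: (y=1, x=1); (y=1, x=U); (y=1, x=0).

3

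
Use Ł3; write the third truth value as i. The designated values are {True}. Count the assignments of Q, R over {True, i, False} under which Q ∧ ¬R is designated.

1

Designated under: (Q=True, R=False).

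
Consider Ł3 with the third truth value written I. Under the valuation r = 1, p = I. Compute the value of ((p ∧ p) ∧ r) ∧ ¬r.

p ∧ p = I ∧ I = I
(p ∧ p) ∧ r = I ∧ 1 = I
¬r = ¬1 = 0
((p ∧ p) ∧ r) ∧ ¬r = I ∧ 0 = 0

0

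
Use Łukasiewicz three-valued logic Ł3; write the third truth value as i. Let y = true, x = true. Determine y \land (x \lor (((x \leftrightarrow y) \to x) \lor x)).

x \leftrightarrow y = true \leftrightarrow true = true
(x \leftrightarrow y) \to x = true \to true = true
((x \leftrightarrow y) \to x) \lor x = true \lor true = true
x \lor (((x \leftrightarrow y) \to x) \lor x) = true \lor true = true
y \land (x \lor (((x \leftrightarrow y) \to x) \lor x)) = true \land true = true

true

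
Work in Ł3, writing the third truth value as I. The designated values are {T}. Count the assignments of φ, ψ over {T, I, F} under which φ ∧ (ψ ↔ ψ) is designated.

3

Designated under: (φ=T, ψ=T); (φ=T, ψ=I); (φ=T, ψ=F).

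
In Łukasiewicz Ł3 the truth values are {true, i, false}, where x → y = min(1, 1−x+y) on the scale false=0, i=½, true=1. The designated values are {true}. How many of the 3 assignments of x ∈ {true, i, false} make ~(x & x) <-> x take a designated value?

1

x=true: false ·
x=i: true ✓
x=false: false ·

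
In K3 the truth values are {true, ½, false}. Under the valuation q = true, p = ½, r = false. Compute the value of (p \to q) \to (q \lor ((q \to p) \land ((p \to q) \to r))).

true

p \to q = ½ \to true = true  [\lnot ½ \lor true]
q \to p = true \to ½ = ½
p \to q = ½ \to true = true
(p \to q) \to r = true \to false = false
(q \to p) \land ((p \to q) \to r) = ½ \land false = false
q \lor ((q \to p) \land ((p \to q) \to r)) = true \lor false = true
(p \to q) \to (q \lor ((q \to p) \land ((p \to q) \to r))) = true \to true = true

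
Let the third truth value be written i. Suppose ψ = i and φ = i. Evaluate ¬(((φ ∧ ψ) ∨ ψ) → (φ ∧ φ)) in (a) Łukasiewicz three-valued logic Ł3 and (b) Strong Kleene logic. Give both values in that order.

In Łukasiewicz three-valued logic Ł3: φ ∧ ψ = i ∧ i = i
(φ ∧ ψ) ∨ ψ = i ∨ i = i
φ ∧ φ = i ∧ i = i
((φ ∧ ψ) ∨ ψ) → (φ ∧ φ) = i → i = 1  [min(1, 1−½+½)]
¬(((φ ∧ ψ) ∨ ψ) → (φ ∧ φ)) = ¬1 = 0
In Strong Kleene logic: φ ∧ ψ = i ∧ i = i
(φ ∧ ψ) ∨ ψ = i ∨ i = i
φ ∧ φ = i ∧ i = i
((φ ∧ ψ) ∨ ψ) → (φ ∧ φ) = i → i = i  [¬i ∨ i]
¬(((φ ∧ ψ) ∨ ψ) → (φ ∧ φ)) = ¬i = i
They differ because Łukasiewicz three-valued logic Ł3 and Strong Kleene logic treat i differently under implication.

0; i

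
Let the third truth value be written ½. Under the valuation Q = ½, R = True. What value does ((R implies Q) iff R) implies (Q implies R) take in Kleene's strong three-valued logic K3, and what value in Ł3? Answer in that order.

In Kleene's strong three-valued logic K3: R implies Q = True implies ½ = ½  [not True or ½]
(R implies Q) iff R = ½ iff True = ½
Q implies R = ½ implies True = True
((R implies Q) iff R) implies (Q implies R) = ½ implies True = True
In Ł3: R implies Q = True implies ½ = ½  [min(1, 1−1+½)]
(R implies Q) iff R = ½ iff True = ½
Q implies R = ½ implies True = True
((R implies Q) iff R) implies (Q implies R) = ½ implies True = True

True; True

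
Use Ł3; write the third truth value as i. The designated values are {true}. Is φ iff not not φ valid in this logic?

Yes

Every assignment of φ over {true, i, false} gives a value in {true}.
In particular, with φ=i: φ iff not not φ = true.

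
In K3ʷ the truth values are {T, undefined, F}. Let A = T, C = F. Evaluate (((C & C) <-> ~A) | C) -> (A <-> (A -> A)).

T

C & C = F & F = F
~A = ~T = F
(C & C) <-> ~A = F <-> F = T
((C & C) <-> ~A) | C = T | F = T
A -> A = T -> T = T
A <-> (A -> A) = T <-> T = T
(((C & C) <-> ~A) | C) -> (A <-> (A -> A)) = T -> T = T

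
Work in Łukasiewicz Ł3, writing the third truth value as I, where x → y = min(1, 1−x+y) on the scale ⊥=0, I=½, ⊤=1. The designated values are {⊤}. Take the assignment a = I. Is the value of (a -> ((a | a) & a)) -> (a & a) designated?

a | a = I | I = I
(a | a) & a = I & I = I
a -> ((a | a) & a) = I -> I = ⊤  [min(1, 1−½+½)]
a & a = I & I = I
(a -> ((a | a) & a)) -> (a & a) = ⊤ -> I = I
I ∉ {⊤}.

No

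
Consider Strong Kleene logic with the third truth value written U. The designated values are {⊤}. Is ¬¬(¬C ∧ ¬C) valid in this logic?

Countermodel: C=⊤ gives ⊥, which is not designated.

No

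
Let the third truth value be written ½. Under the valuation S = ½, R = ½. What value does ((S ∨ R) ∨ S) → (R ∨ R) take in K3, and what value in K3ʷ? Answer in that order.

In K3: S ∨ R = ½ ∨ ½ = ½
(S ∨ R) ∨ S = ½ ∨ ½ = ½
R ∨ R = ½ ∨ ½ = ½
((S ∨ R) ∨ S) → (R ∨ R) = ½ → ½ = ½
In K3ʷ: S ∨ R = ½ ∨ ½ = ½
(S ∨ R) ∨ S = ½ ∨ ½ = ½
R ∨ R = ½ ∨ ½ = ½
((S ∨ R) ∨ S) → (R ∨ R) = ½ → ½ = ½

½; ½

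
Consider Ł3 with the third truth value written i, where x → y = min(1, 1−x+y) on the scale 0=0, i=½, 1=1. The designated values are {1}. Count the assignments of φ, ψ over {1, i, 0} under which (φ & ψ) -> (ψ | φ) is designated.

Of the 9 assignments, 9 give a value in {1}.

9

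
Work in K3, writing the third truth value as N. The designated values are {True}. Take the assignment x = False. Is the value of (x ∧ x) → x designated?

x ∧ x = False ∧ False = False
(x ∧ x) → x = False → False = True
True ∈ {True}.

Yes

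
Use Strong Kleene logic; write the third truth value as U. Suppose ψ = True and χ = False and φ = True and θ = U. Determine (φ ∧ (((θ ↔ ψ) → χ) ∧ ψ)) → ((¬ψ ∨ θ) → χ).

U

θ ↔ ψ = U ↔ True = U
(θ ↔ ψ) → χ = U → False = U  [¬U ∨ False]
((θ ↔ ψ) → χ) ∧ ψ = U ∧ True = U
φ ∧ (((θ ↔ ψ) → χ) ∧ ψ) = True ∧ U = U
¬ψ = ¬True = False
¬ψ ∨ θ = False ∨ U = U
(¬ψ ∨ θ) → χ = U → False = U
(φ ∧ (((θ ↔ ψ) → χ) ∧ ψ)) → ((¬ψ ∨ θ) → χ) = U → U = U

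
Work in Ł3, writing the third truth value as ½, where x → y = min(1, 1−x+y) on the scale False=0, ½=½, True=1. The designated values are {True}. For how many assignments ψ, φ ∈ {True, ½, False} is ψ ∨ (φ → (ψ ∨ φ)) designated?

9

Of the 9 assignments, 9 give a value in {True}.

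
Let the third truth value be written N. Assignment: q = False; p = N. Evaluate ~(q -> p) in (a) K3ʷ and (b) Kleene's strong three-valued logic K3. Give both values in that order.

In K3ʷ: q -> p = False -> N = N
~(q -> p) = ~N = N
In Kleene's strong three-valued logic K3: q -> p = False -> N = True  [~False | N]
~(q -> p) = ~True = False
They differ because K3ʷ and Kleene's strong three-valued logic K3 treat N differently under the binary connectives.

N; False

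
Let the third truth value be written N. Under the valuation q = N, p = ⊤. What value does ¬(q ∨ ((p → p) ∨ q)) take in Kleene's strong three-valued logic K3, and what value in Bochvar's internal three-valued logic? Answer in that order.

⊥; N

In Kleene's strong three-valued logic K3: p → p = ⊤ → ⊤ = ⊤
(p → p) ∨ q = ⊤ ∨ N = ⊤
q ∨ ((p → p) ∨ q) = N ∨ ⊤ = ⊤
¬(q ∨ ((p → p) ∨ q)) = ¬⊤ = ⊥
In Bochvar's internal three-valued logic: p → p = ⊤ → ⊤ = ⊤
(p → p) ∨ q = ⊤ ∨ N = N
q ∨ ((p → p) ∨ q) = N ∨ N = N
¬(q ∨ ((p → p) ∨ q)) = ¬N = N
They differ because Kleene's strong three-valued logic K3 and Bochvar's internal three-valued logic treat N differently under the binary connectives.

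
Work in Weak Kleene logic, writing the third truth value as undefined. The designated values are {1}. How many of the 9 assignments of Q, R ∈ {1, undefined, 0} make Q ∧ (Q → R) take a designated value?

1

Designated under: (Q=1, R=1).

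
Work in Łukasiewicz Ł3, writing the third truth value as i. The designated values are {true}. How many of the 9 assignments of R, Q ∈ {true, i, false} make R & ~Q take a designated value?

Designated under: (R=true, Q=false).

1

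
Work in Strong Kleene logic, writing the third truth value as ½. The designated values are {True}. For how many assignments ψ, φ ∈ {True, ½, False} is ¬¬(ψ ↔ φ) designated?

Designated under: (ψ=True, φ=True); (ψ=False, φ=False).

2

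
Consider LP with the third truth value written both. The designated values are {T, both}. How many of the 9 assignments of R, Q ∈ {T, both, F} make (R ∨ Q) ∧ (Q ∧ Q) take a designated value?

6

Of the 9 assignments, 6 give a value in {T, both}.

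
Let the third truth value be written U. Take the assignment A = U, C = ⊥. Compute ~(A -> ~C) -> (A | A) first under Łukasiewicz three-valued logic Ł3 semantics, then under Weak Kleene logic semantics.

⊤; U

In Łukasiewicz three-valued logic Ł3: ~C = ~⊥ = ⊤
A -> ~C = U -> ⊤ = ⊤  [min(1, 1−½+1)]
~(A -> ~C) = ~⊤ = ⊥
A | A = U | U = U
~(A -> ~C) -> (A | A) = ⊥ -> U = ⊤
In Weak Kleene logic: ~C = ~⊥ = ⊤
A -> ~C = U -> ⊤ = U  [any arg is the third value ⇒ result is the third value]
~(A -> ~C) = ~U = U
A | A = U | U = U
~(A -> ~C) -> (A | A) = U -> U = U
They differ because Łukasiewicz three-valued logic Ł3 and Weak Kleene logic treat U differently under the binary connectives.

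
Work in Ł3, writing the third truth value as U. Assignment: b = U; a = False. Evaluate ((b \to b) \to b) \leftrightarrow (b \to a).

b \to b = U \to U = True  [min(1, 1−½+½)]
(b \to b) \to b = True \to U = U
b \to a = U \to False = U
((b \to b) \to b) \leftrightarrow (b \to a) = U \leftrightarrow U = True

True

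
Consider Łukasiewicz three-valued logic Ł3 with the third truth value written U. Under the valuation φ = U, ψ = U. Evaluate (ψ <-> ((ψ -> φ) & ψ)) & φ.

ψ -> φ = U -> U = true
(ψ -> φ) & ψ = true & U = U
ψ <-> ((ψ -> φ) & ψ) = U <-> U = true
(ψ <-> ((ψ -> φ) & ψ)) & φ = true & U = U

U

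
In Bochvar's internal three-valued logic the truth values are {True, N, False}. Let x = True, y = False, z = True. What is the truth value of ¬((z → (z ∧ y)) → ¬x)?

z ∧ y = True ∧ False = False
z → (z ∧ y) = True → False = False
¬x = ¬True = False
(z → (z ∧ y)) → ¬x = False → False = True
¬((z → (z ∧ y)) → ¬x) = ¬True = False

False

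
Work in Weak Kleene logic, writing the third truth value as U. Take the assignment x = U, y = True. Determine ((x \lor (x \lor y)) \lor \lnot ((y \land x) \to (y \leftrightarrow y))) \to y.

U

x \lor y = U \lor True = U
x \lor (x \lor y) = U \lor U = U
y \land x = True \land U = U
y \leftrightarrow y = True \leftrightarrow True = True
(y \land x) \to (y \leftrightarrow y) = U \to True = U  [any arg is the third value ⇒ result is the third value]
\lnot ((y \land x) \to (y \leftrightarrow y)) = \lnot U = U
(x \lor (x \lor y)) \lor \lnot ((y \land x) \to (y \leftrightarrow y)) = U \lor U = U
((x \lor (x \lor y)) \lor \lnot ((y \land x) \to (y \leftrightarrow y))) \to y = U \to True = U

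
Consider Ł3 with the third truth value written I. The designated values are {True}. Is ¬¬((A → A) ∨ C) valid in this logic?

Yes

Every assignment of A, C over {True, I, False} gives a value in {True}.
In particular, with A=I, C=I: ¬¬((A → A) ∨ C) = True.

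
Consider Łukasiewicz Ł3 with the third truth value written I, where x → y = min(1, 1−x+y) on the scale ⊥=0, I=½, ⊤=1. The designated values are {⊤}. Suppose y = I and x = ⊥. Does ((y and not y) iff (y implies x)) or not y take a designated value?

Yes

not y = not I = I
y and not y = I and I = I
y implies x = I implies ⊥ = I  [min(1, 1−½+0)]
(y and not y) iff (y implies x) = I iff I = ⊤
not y = not I = I
((y and not y) iff (y implies x)) or not y = ⊤ or I = ⊤
⊤ ∈ {⊤}.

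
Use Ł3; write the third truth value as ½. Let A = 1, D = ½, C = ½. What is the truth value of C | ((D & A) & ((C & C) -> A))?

D & A = ½ & 1 = ½
C & C = ½ & ½ = ½
(C & C) -> A = ½ -> 1 = 1  [min(1, 1−½+1)]
(D & A) & ((C & C) -> A) = ½ & 1 = ½
C | ((D & A) & ((C & C) -> A)) = ½ | ½ = ½

½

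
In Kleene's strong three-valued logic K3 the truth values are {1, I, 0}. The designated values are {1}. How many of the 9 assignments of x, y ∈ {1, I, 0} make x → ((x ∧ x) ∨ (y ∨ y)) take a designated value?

Of the 9 assignments, 7 give a value in {1}.

7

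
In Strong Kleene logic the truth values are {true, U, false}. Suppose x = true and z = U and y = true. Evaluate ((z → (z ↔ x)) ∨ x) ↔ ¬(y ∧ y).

false

z ↔ x = U ↔ true = U
z → (z ↔ x) = U → U = U  [¬U ∨ U]
(z → (z ↔ x)) ∨ x = U ∨ true = true
y ∧ y = true ∧ true = true
¬(y ∧ y) = ¬true = false
((z → (z ↔ x)) ∨ x) ↔ ¬(y ∧ y) = true ↔ false = false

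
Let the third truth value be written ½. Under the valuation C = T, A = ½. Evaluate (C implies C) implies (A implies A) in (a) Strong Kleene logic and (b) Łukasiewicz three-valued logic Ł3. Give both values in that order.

In Strong Kleene logic: C implies C = T implies T = T
A implies A = ½ implies ½ = ½  [not ½ or ½]
(C implies C) implies (A implies A) = T implies ½ = ½
In Łukasiewicz three-valued logic Ł3: C implies C = T implies T = T
A implies A = ½ implies ½ = T  [min(1, 1−½+½)]
(C implies C) implies (A implies A) = T implies T = T
They differ because Strong Kleene logic and Łukasiewicz three-valued logic Ł3 treat ½ differently under implication.

½; T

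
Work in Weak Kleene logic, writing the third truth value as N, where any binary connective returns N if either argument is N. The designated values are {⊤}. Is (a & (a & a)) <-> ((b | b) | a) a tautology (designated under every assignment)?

Countermodel: a=⊤, b=N gives N, which is not designated.

No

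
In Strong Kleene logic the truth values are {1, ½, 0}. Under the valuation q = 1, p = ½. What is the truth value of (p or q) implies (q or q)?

1

p or q = ½ or 1 = 1
q or q = 1 or 1 = 1
(p or q) implies (q or q) = 1 implies 1 = 1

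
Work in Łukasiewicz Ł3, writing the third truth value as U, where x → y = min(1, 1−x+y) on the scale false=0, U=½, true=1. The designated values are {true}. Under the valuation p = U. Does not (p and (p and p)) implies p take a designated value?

p and p = U and U = U
p and (p and p) = U and U = U
not (p and (p and p)) = not U = U
not (p and (p and p)) implies p = U implies U = true  [min(1, 1−½+½)]
true ∈ {true}.

Yes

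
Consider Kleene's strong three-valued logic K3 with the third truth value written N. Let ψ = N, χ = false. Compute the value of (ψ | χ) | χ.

N

ψ | χ = N | false = N
(ψ | χ) | χ = N | false = N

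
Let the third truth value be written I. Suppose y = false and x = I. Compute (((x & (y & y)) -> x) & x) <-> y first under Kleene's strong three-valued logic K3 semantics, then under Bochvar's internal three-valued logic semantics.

In Kleene's strong three-valued logic K3: y & y = false & false = false
x & (y & y) = I & false = false
(x & (y & y)) -> x = false -> I = true  [~false | I]
((x & (y & y)) -> x) & x = true & I = I
(((x & (y & y)) -> x) & x) <-> y = I <-> false = I
In Bochvar's internal three-valued logic: y & y = false & false = false
x & (y & y) = I & false = I
(x & (y & y)) -> x = I -> I = I  [any arg is the third value ⇒ result is the third value]
((x & (y & y)) -> x) & x = I & I = I
(((x & (y & y)) -> x) & x) <-> y = I <-> false = I

I; I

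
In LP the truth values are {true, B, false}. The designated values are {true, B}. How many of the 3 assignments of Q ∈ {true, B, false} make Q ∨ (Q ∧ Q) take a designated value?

2

Q=true: true ✓
Q=B: B ✓
Q=false: false ·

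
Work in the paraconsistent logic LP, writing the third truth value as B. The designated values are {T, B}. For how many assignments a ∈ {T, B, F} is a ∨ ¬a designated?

3

a=T: T ✓
a=B: B ✓
a=F: T ✓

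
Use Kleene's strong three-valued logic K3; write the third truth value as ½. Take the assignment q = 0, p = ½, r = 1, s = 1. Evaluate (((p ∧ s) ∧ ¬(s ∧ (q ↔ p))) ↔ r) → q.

½

p ∧ s = ½ ∧ 1 = ½
q ↔ p = 0 ↔ ½ = ½
s ∧ (q ↔ p) = 1 ∧ ½ = ½
¬(s ∧ (q ↔ p)) = ¬½ = ½
(p ∧ s) ∧ ¬(s ∧ (q ↔ p)) = ½ ∧ ½ = ½
((p ∧ s) ∧ ¬(s ∧ (q ↔ p))) ↔ r = ½ ↔ 1 = ½
(((p ∧ s) ∧ ¬(s ∧ (q ↔ p))) ↔ r) → q = ½ → 0 = ½  [¬½ ∨ 0]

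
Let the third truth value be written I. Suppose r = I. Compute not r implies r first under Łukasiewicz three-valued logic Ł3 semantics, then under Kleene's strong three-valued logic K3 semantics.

In Łukasiewicz three-valued logic Ł3: not r = not I = I
not r implies r = I implies I = 1
In Kleene's strong three-valued logic K3: not r = not I = I
not r implies r = I implies I = I  [not I or I]
They differ because Łukasiewicz three-valued logic Ł3 and Kleene's strong three-valued logic K3 treat I differently under implication.

1; I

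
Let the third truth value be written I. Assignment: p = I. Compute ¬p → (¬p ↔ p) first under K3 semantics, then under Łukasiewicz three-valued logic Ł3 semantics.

In K3: ¬p = ¬I = I
¬p = ¬I = I
¬p ↔ p = I ↔ I = I
¬p → (¬p ↔ p) = I → I = I  [¬I ∨ I]
In Łukasiewicz three-valued logic Ł3: ¬p = ¬I = I
¬p = ¬I = I
¬p ↔ p = I ↔ I = True  [1 − |½−½|]
¬p → (¬p ↔ p) = I → True = True
They differ because K3 and Łukasiewicz three-valued logic Ł3 treat I differently under implication.

I; True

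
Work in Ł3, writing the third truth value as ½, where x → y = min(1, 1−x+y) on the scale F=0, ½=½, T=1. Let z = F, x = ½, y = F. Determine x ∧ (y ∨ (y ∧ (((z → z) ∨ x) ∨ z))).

z → z = F → F = T
(z → z) ∨ x = T ∨ ½ = T
((z → z) ∨ x) ∨ z = T ∨ F = T
y ∧ (((z → z) ∨ x) ∨ z) = F ∧ T = F
y ∨ (y ∧ (((z → z) ∨ x) ∨ z)) = F ∨ F = F
x ∧ (y ∨ (y ∧ (((z → z) ∨ x) ∨ z))) = ½ ∧ F = F

F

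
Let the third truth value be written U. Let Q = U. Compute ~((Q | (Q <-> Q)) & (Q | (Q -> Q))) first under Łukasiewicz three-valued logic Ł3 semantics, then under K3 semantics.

false; U

In Łukasiewicz three-valued logic Ł3: Q <-> Q = U <-> U = true  [1 − |½−½|]
Q | (Q <-> Q) = U | true = true
Q -> Q = U -> U = true
Q | (Q -> Q) = U | true = true
(Q | (Q <-> Q)) & (Q | (Q -> Q)) = true & true = true
~((Q | (Q <-> Q)) & (Q | (Q -> Q))) = ~true = false
In K3: Q <-> Q = U <-> U = U
Q | (Q <-> Q) = U | U = U
Q -> Q = U -> U = U  [~U | U]
Q | (Q -> Q) = U | U = U
(Q | (Q <-> Q)) & (Q | (Q -> Q)) = U & U = U
~((Q | (Q <-> Q)) & (Q | (Q -> Q))) = ~U = U
They differ because Łukasiewicz three-valued logic Ł3 and K3 treat U differently under implication.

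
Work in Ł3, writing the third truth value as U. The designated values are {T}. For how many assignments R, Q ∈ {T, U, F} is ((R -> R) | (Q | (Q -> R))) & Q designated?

Designated under: (R=T, Q=T); (R=U, Q=T); (R=F, Q=T).

3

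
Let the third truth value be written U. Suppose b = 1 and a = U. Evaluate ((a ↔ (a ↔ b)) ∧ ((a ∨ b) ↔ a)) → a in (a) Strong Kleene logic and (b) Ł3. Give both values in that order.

In Strong Kleene logic: a ↔ b = U ↔ 1 = U
a ↔ (a ↔ b) = U ↔ U = U
a ∨ b = U ∨ 1 = 1
(a ∨ b) ↔ a = 1 ↔ U = U
(a ↔ (a ↔ b)) ∧ ((a ∨ b) ↔ a) = U ∧ U = U
((a ↔ (a ↔ b)) ∧ ((a ∨ b) ↔ a)) → a = U → U = U
In Ł3: a ↔ b = U ↔ 1 = U
a ↔ (a ↔ b) = U ↔ U = 1
a ∨ b = U ∨ 1 = 1
(a ∨ b) ↔ a = 1 ↔ U = U
(a ↔ (a ↔ b)) ∧ ((a ∨ b) ↔ a) = 1 ∧ U = U
((a ↔ (a ↔ b)) ∧ ((a ∨ b) ↔ a)) → a = U → U = 1
They differ because Strong Kleene logic and Ł3 treat U differently under implication.

U; 1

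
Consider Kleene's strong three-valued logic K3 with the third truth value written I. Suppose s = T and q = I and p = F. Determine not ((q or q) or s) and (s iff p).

q or q = I or I = I
(q or q) or s = I or T = T
not ((q or q) or s) = not T = F
s iff p = T iff F = F
not ((q or q) or s) and (s iff p) = F and F = F

F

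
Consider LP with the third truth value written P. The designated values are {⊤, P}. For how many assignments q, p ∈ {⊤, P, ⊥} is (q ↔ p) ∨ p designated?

Of the 9 assignments, 8 give a value in {⊤, P}.

8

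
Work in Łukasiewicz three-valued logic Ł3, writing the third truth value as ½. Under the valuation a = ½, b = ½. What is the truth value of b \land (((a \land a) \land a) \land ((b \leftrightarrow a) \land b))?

½

a \land a = ½ \land ½ = ½
(a \land a) \land a = ½ \land ½ = ½
b \leftrightarrow a = ½ \leftrightarrow ½ = 1
(b \leftrightarrow a) \land b = 1 \land ½ = ½
((a \land a) \land a) \land ((b \leftrightarrow a) \land b) = ½ \land ½ = ½
b \land (((a \land a) \land a) \land ((b \leftrightarrow a) \land b)) = ½ \land ½ = ½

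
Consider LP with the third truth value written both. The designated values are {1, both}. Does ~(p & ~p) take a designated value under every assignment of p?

Yes

Every assignment of p over {1, both, 0} gives a value in {1, both}.
In particular, with p=both: ~(p & ~p) = both.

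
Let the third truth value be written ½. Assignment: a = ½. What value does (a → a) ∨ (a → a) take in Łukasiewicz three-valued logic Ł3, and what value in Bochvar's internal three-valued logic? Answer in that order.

⊤; ½

In Łukasiewicz three-valued logic Ł3: a → a = ½ → ½ = ⊤  [min(1, 1−½+½)]
a → a = ½ → ½ = ⊤
(a → a) ∨ (a → a) = ⊤ ∨ ⊤ = ⊤
In Bochvar's internal three-valued logic: a → a = ½ → ½ = ½
a → a = ½ → ½ = ½
(a → a) ∨ (a → a) = ½ ∨ ½ = ½
They differ because Łukasiewicz three-valued logic Ł3 and Bochvar's internal three-valued logic treat ½ differently under the binary connectives.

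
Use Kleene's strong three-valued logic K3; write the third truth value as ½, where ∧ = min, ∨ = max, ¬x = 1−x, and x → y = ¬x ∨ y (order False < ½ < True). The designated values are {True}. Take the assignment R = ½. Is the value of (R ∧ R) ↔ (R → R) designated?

No

R ∧ R = ½ ∧ ½ = ½
R → R = ½ → ½ = ½  [¬½ ∨ ½]
(R ∧ R) ↔ (R → R) = ½ ↔ ½ = ½
½ ∉ {True}.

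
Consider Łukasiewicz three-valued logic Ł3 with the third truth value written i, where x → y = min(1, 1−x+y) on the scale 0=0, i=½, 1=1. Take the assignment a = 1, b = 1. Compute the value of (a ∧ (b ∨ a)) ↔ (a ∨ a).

1

b ∨ a = 1 ∨ 1 = 1
a ∧ (b ∨ a) = 1 ∧ 1 = 1
a ∨ a = 1 ∨ 1 = 1
(a ∧ (b ∨ a)) ↔ (a ∨ a) = 1 ↔ 1 = 1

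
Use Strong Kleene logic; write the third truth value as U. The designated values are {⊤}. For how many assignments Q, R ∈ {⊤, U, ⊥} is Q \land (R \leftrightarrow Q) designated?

1

Designated under: (Q=⊤, R=⊤).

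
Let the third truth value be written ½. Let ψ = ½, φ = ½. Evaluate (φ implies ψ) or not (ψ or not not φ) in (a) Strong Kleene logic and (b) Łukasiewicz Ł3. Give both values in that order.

½; ⊤

In Strong Kleene logic: φ implies ψ = ½ implies ½ = ½
not φ = not ½ = ½
not not φ = not ½ = ½
ψ or not not φ = ½ or ½ = ½
not (ψ or not not φ) = not ½ = ½
(φ implies ψ) or not (ψ or not not φ) = ½ or ½ = ½
In Łukasiewicz Ł3: φ implies ψ = ½ implies ½ = ⊤  [min(1, 1−½+½)]
not φ = not ½ = ½
not not φ = not ½ = ½
ψ or not not φ = ½ or ½ = ½
not (ψ or not not φ) = not ½ = ½
(φ implies ψ) or not (ψ or not not φ) = ⊤ or ½ = ⊤
They differ because Strong Kleene logic and Łukasiewicz Ł3 treat ½ differently under implication.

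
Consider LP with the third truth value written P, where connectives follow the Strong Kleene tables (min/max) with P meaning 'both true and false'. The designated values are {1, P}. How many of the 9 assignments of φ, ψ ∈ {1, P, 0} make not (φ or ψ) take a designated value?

Designated under: (φ=P, ψ=P); (φ=P, ψ=0); (φ=0, ψ=P); (φ=0, ψ=0).

4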